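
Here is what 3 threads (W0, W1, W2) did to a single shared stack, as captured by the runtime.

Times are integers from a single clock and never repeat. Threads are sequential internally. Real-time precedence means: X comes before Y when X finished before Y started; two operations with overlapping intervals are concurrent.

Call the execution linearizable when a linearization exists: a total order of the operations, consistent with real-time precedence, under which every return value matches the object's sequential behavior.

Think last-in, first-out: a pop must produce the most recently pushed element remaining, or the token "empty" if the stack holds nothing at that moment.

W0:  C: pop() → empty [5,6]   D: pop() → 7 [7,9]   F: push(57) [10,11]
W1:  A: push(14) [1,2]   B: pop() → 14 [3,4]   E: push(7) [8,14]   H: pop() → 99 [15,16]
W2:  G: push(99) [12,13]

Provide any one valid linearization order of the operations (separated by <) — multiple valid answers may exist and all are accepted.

step 1: A push(14) — stack <14>
step 2: B pop() → 14 — stack <>
step 3: C pop() → empty — stack <>
step 4: E push(7) — stack <7>
step 5: D pop() → 7 — stack <>
step 6: F push(57) — stack <57>
step 7: G push(99) — stack <57,99>
step 8: H pop() → 99 — stack <57>

A < B < C < E < D < F < G < H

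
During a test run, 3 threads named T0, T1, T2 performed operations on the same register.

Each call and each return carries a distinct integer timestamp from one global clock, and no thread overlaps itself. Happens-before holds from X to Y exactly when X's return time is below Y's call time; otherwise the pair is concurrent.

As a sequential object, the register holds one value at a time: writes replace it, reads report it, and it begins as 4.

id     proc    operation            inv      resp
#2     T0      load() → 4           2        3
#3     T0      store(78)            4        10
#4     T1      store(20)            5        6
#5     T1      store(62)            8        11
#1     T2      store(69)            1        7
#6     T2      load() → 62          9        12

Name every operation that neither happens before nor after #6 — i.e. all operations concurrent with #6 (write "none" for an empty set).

#3, #5

#6 runs from 9 to 12; window-overlapping ops are concurrent
#1 [1,7]: before
#2 [2,3]: before
#3 [4,10]: concurrent
#4 [5,6]: before
#5 [8,11]: concurrent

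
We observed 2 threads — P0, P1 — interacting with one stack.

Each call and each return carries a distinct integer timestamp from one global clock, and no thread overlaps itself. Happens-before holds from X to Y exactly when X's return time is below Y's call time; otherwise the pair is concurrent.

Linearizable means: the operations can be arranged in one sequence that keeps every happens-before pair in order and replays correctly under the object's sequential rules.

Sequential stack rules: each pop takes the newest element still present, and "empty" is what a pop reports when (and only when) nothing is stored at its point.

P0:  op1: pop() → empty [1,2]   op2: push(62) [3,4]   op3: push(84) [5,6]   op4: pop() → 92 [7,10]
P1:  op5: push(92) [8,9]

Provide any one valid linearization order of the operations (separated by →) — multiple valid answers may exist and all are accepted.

op1 → op2 → op3 → op5 → op4

step 1: op1 pop() → empty — stack <>
step 2: op2 push(62) — stack <62>
step 3: op3 push(84) — stack <62,84>
step 4: op5 push(92) — stack <62,84,92>
step 5: op4 pop() → 92 — stack <62,84>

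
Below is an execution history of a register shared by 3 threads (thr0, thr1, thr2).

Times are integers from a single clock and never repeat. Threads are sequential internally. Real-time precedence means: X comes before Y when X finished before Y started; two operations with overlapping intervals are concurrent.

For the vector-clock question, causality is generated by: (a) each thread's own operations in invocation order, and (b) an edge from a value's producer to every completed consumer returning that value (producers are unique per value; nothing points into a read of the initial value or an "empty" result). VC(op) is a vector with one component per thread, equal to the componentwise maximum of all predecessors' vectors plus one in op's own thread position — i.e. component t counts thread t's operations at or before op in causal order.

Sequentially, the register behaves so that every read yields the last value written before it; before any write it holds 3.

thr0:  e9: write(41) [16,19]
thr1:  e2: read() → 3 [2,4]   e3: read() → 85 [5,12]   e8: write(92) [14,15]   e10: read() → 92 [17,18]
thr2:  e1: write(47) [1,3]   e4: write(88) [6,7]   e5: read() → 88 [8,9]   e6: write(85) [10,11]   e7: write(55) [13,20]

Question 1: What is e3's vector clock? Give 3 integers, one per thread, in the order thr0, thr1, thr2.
Answer: (0, 2, 4)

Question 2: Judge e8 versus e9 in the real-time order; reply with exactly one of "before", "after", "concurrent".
Answer: before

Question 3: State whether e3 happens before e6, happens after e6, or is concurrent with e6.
Answer: concurrent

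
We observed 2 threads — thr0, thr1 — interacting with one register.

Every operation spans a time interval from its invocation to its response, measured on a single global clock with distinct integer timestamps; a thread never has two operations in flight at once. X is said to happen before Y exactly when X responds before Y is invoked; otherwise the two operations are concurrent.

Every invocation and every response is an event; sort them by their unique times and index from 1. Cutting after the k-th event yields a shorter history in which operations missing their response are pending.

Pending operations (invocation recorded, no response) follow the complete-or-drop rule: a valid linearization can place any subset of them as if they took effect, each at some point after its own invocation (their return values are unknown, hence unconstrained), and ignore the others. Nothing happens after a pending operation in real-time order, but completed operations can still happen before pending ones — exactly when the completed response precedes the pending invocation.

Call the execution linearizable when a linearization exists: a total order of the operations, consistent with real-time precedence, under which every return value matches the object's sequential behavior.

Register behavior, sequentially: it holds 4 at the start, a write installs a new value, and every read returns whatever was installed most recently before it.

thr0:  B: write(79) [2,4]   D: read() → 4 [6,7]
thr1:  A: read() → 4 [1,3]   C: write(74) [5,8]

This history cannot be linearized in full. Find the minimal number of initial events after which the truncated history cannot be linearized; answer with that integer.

7

events 1..6 are still linearizable — one witness is A, B:
after step 1 (A read() → 4): value 4
after step 2 (B write(79)): value 79
with event 7 included (D responding at time 7), all real-time-consistent orders fail
no escape via the 1 pending operation (C): every completion choice fails
e.g. A, B, D (pending dropped): illegal at step 3, since D read() → 4 cannot apply there
e.g. B, A, D (pending dropped): illegal at step 2, since A read() → 4 cannot apply there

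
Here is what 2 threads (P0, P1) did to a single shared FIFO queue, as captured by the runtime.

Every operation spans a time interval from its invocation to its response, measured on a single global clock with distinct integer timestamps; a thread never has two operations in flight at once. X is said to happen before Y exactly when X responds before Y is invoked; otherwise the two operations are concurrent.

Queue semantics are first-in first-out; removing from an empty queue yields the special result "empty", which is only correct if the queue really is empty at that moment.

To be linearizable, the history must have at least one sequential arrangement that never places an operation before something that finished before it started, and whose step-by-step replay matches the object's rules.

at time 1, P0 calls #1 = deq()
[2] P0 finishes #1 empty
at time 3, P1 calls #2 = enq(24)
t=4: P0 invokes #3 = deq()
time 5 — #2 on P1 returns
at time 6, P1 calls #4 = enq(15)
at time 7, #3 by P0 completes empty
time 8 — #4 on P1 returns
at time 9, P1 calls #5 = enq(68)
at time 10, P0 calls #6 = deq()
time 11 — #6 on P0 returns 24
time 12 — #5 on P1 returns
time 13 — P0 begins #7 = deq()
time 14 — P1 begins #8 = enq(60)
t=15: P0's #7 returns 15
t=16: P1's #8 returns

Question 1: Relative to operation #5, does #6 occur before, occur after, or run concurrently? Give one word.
concurrent

#6 spans [10,11], #5 spans [9,12]
the intervals overlap in both directions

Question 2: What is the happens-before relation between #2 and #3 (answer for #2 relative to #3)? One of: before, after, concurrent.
concurrent

#2 spans [3,5], #3 spans [4,7]
the intervals overlap in both directions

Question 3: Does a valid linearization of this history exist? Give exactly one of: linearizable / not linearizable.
linearizable

a witness: #1, #3, #2, #4, #5, #6, #7, #8
1. #1 deq() → empty, leaving queue <>
2. #3 deq() → empty, leaving queue <>
3. #2 enq(24), leaving queue <24>
4. #4 enq(15), leaving queue <24,15>
5. #5 enq(68), leaving queue <24,15,68>
6. #6 deq() → 24, leaving queue <15,68>
7. #7 deq() → 15, leaving queue <68>
8. #8 enq(60), leaving queue <68,60>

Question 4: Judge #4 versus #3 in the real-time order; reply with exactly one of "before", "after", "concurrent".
concurrent

#4 spans [6,8], #3 spans [4,7]
the intervals overlap in both directions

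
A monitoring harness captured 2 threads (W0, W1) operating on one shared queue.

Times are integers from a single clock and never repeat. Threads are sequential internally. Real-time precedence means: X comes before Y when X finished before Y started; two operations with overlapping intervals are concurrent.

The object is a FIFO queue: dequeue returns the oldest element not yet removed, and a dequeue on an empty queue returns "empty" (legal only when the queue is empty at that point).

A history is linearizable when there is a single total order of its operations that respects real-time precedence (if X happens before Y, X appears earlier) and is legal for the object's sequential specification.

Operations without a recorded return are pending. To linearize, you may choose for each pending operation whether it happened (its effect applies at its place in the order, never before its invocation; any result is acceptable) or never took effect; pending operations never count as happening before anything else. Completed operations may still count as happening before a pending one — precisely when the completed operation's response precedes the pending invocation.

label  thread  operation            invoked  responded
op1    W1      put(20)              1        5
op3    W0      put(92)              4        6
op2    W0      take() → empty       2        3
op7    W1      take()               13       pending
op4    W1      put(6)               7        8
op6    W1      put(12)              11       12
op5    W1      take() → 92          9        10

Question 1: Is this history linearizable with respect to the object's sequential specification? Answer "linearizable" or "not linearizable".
linearizable

one valid linearization: op2, op3, op1, op4, op5, op6
after step 1 (op2 take() → empty): queue <>
after step 2 (op3 put(92)): queue <92>
after step 3 (op1 put(20)): queue <92,20>
after step 4 (op4 put(6)): queue <92,20,6>
after step 5 (op5 take() → 92): queue <20,6>
after step 6 (op6 put(12)): queue <20,6,12>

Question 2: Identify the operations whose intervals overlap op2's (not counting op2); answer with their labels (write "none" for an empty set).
op1

op2 runs from 2 to 3; window-overlapping ops are concurrent
op1 [1,5]: concurrent
op3 [4,6]: after
op4 [7,8]: after
op5 [9,10]: after
op6 [11,12]: after
op7 [13,…): after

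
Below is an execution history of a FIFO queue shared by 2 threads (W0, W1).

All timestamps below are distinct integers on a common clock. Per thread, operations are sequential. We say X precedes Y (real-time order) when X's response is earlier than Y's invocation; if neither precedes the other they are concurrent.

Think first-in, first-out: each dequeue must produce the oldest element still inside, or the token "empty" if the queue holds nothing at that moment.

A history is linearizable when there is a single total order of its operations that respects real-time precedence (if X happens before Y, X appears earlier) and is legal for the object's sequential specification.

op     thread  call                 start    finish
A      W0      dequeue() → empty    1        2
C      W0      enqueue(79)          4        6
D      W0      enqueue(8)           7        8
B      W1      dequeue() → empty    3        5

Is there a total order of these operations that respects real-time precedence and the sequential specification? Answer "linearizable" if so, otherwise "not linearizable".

one valid linearization: A, B, C, D
step 1: A dequeue() → empty — queue <>
step 2: B dequeue() → empty — queue <>
step 3: C enqueue(79) — queue <79>
step 4: D enqueue(8) — queue <79,8>

linearizable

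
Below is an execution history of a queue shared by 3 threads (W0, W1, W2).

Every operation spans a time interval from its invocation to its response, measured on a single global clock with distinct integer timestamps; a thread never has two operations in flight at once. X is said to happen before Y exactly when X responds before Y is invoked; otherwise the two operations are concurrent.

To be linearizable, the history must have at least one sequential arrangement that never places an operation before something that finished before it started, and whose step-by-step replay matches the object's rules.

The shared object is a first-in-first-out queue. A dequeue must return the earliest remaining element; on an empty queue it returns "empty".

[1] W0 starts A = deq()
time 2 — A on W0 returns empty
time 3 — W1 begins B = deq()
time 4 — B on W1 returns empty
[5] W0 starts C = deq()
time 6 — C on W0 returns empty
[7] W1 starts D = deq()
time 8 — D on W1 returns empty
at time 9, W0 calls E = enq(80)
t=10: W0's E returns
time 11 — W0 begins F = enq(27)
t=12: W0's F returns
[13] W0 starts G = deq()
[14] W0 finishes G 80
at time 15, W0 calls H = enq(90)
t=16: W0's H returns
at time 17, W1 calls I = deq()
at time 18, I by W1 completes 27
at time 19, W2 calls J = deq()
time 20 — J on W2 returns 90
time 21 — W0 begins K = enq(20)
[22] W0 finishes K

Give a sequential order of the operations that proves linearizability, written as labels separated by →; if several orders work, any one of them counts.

A → B → C → D → E → F → G → H → I → J → K

after step 1 (A deq() → empty): queue <>
after step 2 (B deq() → empty): queue <>
after step 3 (C deq() → empty): queue <>
after step 4 (D deq() → empty): queue <>
after step 5 (E enq(80)): queue <80>
after step 6 (F enq(27)): queue <80,27>
after step 7 (G deq() → 80): queue <27>
after step 8 (H enq(90)): queue <27,90>
after step 9 (I deq() → 27): queue <90>
after step 10 (J deq() → 90): queue <>
after step 11 (K enq(20)): queue <20>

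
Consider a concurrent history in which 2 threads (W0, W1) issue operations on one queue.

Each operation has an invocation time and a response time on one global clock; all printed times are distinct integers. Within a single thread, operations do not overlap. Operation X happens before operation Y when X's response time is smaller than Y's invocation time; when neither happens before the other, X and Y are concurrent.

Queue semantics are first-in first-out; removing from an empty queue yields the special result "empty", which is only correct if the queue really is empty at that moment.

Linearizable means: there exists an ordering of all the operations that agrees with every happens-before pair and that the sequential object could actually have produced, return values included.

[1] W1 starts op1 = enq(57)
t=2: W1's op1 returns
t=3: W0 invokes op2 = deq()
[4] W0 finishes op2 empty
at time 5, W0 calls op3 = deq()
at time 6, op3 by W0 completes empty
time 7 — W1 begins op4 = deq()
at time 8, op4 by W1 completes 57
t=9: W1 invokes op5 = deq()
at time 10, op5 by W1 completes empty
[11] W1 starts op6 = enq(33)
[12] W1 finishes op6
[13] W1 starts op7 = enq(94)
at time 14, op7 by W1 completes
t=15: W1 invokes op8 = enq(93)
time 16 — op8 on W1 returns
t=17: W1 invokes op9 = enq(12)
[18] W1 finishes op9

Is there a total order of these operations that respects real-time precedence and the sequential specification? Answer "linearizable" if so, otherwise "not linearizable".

already the first 4 events (up to op2's response at time 4) admit no linearization; the first 3 still do
the sole real-time-consistent order of 2 completed operations fails the queue replay
one such order, op1, op2, breaks at step 2 where op2 deq() → empty is illegal

not linearizable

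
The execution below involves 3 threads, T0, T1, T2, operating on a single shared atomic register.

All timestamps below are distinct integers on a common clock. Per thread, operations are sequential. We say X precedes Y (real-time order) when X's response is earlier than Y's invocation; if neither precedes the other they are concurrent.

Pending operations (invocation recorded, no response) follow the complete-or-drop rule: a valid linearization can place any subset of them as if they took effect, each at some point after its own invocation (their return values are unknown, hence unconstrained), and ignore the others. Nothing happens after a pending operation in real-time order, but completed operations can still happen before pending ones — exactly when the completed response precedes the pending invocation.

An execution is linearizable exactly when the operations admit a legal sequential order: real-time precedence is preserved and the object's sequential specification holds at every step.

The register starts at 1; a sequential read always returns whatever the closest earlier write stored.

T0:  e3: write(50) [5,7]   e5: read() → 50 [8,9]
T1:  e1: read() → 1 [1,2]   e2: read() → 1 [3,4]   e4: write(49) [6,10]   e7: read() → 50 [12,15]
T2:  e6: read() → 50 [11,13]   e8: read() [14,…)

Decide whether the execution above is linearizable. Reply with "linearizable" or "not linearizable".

one valid linearization: e1, e2, e4, e3, e5, e6, e7
after step 1 (e1 read() → 1): value 1
after step 2 (e2 read() → 1): value 1
after step 3 (e4 write(49)): value 49
after step 4 (e3 write(50)): value 50
after step 5 (e5 read() → 50): value 50
after step 6 (e6 read() → 50): value 50
after step 7 (e7 read() → 50): value 50

linearizable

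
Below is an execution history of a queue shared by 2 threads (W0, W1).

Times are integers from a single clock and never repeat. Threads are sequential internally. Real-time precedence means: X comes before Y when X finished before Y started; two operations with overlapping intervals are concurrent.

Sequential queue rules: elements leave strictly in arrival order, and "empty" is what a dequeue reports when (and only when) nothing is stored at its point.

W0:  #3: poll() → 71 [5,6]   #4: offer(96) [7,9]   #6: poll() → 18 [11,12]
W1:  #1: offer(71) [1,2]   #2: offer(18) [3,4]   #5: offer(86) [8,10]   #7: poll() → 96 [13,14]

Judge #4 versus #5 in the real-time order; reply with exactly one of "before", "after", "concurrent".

concurrent

#4 spans [7,9], #5 spans [8,10]
the intervals overlap in both directions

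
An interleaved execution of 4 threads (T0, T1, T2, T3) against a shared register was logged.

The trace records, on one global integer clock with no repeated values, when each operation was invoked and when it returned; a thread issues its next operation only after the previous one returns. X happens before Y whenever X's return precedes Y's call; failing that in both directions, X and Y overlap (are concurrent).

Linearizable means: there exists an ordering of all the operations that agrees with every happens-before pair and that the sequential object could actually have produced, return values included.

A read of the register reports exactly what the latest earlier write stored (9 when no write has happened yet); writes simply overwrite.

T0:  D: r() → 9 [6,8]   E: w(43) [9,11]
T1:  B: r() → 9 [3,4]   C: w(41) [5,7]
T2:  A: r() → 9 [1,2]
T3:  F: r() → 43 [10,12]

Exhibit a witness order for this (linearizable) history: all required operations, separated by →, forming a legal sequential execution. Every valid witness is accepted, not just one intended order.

step 1: A r() → 9 — value 9
step 2: B r() → 9 — value 9
step 3: D r() → 9 — value 9
step 4: C w(41) — value 41
step 5: E w(43) — value 43
step 6: F r() → 43 — value 43

A → B → D → C → E → F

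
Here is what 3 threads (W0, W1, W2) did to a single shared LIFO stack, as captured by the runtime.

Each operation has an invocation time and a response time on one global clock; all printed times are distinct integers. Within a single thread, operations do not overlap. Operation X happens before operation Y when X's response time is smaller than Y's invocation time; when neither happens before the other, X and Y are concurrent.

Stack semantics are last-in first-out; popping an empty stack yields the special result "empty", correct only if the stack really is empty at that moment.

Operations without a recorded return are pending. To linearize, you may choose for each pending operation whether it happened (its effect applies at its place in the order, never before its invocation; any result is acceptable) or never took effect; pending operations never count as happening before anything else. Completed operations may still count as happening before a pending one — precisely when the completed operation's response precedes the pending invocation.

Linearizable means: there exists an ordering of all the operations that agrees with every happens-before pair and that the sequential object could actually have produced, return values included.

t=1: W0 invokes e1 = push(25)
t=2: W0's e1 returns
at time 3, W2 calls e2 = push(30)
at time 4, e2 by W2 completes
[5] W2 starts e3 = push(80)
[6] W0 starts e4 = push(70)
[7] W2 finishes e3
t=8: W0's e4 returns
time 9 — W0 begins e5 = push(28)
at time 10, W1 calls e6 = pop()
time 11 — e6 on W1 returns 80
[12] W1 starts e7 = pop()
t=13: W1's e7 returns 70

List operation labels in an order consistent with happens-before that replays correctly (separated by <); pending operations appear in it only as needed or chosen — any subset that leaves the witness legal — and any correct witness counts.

step 1: e1 push(25) — stack <25>
step 2: e2 push(30) — stack <25,30>
step 3: e4 push(70) — stack <25,30,70>
step 4: e3 push(80) — stack <25,30,70,80>
step 5: e6 pop() → 80 — stack <25,30,70>
step 6: e7 pop() → 70 — stack <25,30>

e1 < e2 < e4 < e3 < e6 < e7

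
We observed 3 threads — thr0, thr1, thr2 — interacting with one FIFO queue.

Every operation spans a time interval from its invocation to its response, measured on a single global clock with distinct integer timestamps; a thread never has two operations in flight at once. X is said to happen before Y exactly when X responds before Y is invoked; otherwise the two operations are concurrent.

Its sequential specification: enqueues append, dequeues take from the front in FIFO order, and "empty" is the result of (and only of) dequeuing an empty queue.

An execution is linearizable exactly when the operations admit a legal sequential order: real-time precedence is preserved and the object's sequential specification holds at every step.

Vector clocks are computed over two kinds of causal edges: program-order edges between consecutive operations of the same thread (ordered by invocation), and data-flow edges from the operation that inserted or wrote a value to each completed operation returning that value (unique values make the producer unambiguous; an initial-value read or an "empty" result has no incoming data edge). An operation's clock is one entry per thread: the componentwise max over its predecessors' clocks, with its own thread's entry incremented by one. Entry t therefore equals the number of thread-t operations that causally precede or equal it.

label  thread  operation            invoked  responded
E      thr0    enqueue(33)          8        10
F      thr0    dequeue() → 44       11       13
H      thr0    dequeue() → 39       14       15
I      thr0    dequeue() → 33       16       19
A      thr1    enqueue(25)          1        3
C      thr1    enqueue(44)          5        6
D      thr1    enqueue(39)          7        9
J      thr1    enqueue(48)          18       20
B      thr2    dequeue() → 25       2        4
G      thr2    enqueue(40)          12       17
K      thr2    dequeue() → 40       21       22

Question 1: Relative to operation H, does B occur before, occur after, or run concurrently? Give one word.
B spans [2,4], H spans [14,15]
resp(B)=4 < inv(H)=14

before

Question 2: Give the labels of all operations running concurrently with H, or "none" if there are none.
overlap test against H [14,15]: concurrent iff the interval meets 14..15
A [1,3]: before
B [2,4]: before
C [5,6]: before
D [7,9]: before
E [8,10]: before
F [11,13]: before
G [12,17]: concurrent
I [16,19]: after
J [18,20]: after
K [21,22]: after

G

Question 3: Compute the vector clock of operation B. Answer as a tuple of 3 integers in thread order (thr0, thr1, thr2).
invoked at 1, A has no predecessors; its own thr1 bump gives (0, 1, 0)
invoked at 8, E has no predecessors; its own thr0 bump gives (1, 0, 0)
B, invoked 2, takes VC(A)=(0, 1, 0) under max, adds 1 for thr2 → (0, 1, 1)
C, invoked 5, takes VC(A)=(0, 1, 0) under max, adds 1 for thr1 → (0, 2, 0)
G, invoked 12, takes VC(B)=(0, 1, 1) under max, adds 1 for thr2 → (0, 1, 2)
D, invoked 7, takes VC(C)=(0, 2, 0) under max, adds 1 for thr1 → (0, 3, 0)
K, invoked 21, takes VC(G)=(0, 1, 2) under max, adds 1 for thr2 → (0, 1, 3)
J, invoked 18, takes VC(D)=(0, 3, 0) under max, adds 1 for thr1 → (0, 4, 0)
F, invoked 11, takes VC(C)=(0, 2, 0), VC(E)=(1, 0, 0) under max, adds 1 for thr0 → (2, 2, 0)
H, invoked 14, takes VC(D)=(0, 3, 0), VC(F)=(2, 2, 0) under max, adds 1 for thr0 → (3, 3, 0)
I, invoked 16, takes VC(E)=(1, 0, 0), VC(H)=(3, 3, 0) under max, adds 1 for thr0 → (4, 3, 0)
target: VC(B) = (0, 1, 1)

(0, 1, 1)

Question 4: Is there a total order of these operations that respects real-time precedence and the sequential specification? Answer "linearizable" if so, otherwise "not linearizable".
one valid linearization: A, B, C, D, E, F, G, H, I, J, K
step 1: A enqueue(25) — queue <25>
step 2: B dequeue() → 25 — queue <>
step 3: C enqueue(44) — queue <44>
step 4: D enqueue(39) — queue <44,39>
step 5: E enqueue(33) — queue <44,39,33>
step 6: F dequeue() → 44 — queue <39,33>
step 7: G enqueue(40) — queue <39,33,40>
step 8: H dequeue() → 39 — queue <33,40>
step 9: I dequeue() → 33 — queue <40>
step 10: J enqueue(48) — queue <40,48>
step 11: K dequeue() → 40 — queue <48>

linearizable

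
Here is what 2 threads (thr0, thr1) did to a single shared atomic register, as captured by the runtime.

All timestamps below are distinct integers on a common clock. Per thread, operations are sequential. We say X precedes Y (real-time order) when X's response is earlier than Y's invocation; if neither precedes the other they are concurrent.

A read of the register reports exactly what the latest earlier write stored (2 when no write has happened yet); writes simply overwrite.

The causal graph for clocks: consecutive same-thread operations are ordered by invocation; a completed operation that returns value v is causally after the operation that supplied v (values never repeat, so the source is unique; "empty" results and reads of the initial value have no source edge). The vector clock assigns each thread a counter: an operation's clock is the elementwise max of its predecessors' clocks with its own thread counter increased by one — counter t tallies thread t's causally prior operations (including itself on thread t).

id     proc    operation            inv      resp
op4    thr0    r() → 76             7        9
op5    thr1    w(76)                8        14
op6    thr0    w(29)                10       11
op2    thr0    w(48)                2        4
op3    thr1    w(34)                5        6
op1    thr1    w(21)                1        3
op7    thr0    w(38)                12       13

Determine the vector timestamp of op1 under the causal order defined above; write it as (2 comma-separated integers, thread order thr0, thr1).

(0, 1)

no predecessors for op1 (invoked 1): thr1 increments from zero → (0, 1)
no predecessors for op2 (invoked 2): thr0 increments from zero → (1, 0)
merge at op3 (invoked 5): VC(op1)=(0, 1), own-thread bump on thr1 → (0, 2)
merge at op5 (invoked 8): VC(op3)=(0, 2), own-thread bump on thr1 → (0, 3)
merge at op4 (invoked 7): VC(op2)=(1, 0), VC(op5)=(0, 3), own-thread bump on thr0 → (2, 3)
merge at op6 (invoked 10): VC(op4)=(2, 3), own-thread bump on thr0 → (3, 3)
merge at op7 (invoked 12): VC(op6)=(3, 3), own-thread bump on thr0 → (4, 3)
target: VC(op1) = (0, 1)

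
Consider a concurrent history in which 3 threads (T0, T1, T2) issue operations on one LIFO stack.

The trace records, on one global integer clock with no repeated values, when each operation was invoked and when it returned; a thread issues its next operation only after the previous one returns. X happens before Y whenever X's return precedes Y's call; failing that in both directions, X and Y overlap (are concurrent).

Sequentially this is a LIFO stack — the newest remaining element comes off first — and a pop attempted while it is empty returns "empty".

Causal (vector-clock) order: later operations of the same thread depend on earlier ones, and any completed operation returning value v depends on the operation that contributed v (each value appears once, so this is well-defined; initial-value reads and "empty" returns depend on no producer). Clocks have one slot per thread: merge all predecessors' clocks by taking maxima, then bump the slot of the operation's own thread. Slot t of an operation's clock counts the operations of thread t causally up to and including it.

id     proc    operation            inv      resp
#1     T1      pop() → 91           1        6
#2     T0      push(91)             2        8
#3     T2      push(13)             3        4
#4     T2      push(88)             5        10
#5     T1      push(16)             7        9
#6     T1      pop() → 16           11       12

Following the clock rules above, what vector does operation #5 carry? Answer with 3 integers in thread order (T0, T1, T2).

#3, invoked 3, has no incoming edges; only T2's bump applies → (0, 0, 1)
#2, invoked 2, has no incoming edges; only T0's bump applies → (1, 0, 0)
from VC(#3)=(0, 0, 1), #4 (invoked 5) maxes components and bumps T2 → (0, 0, 2)
from VC(#2)=(1, 0, 0), #1 (invoked 1) maxes components and bumps T1 → (1, 1, 0)
from VC(#1)=(1, 1, 0), #5 (invoked 7) maxes components and bumps T1 → (1, 2, 0)
from VC(#5)=(1, 2, 0), #6 (invoked 11) maxes components and bumps T1 → (1, 3, 0)
target: VC(#5) = (1, 2, 0)

(1, 2, 0)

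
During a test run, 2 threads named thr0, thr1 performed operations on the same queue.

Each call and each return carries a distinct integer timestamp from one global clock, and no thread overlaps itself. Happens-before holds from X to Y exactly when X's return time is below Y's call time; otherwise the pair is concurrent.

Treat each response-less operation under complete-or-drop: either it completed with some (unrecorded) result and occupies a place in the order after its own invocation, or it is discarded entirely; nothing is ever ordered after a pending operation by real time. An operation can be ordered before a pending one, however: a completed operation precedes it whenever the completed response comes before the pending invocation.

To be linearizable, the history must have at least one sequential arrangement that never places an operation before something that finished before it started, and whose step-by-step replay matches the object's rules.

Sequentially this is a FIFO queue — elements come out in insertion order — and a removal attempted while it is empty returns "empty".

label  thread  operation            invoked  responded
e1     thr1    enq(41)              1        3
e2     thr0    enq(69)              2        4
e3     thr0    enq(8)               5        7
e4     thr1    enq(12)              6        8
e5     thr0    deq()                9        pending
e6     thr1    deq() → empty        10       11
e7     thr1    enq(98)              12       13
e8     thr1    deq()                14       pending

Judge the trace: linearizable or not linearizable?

cut after 10 events: linearizable; cut after 11 events (e6 responds, time 11): not linearizable
checked exhaustively: 4 real-time-consistent orders of 5 completed operations, zero legal queue replays
including or dropping the 1 pending operation (e5) in any combination fails
for example e1, e2, e3, e4, e6 (pending dropped) fails at step 5: e6 deq() → empty is not legal there
for example e1, e2, e4, e3, e6 (pending dropped) fails at step 5: e6 deq() → empty is not legal there

not linearizable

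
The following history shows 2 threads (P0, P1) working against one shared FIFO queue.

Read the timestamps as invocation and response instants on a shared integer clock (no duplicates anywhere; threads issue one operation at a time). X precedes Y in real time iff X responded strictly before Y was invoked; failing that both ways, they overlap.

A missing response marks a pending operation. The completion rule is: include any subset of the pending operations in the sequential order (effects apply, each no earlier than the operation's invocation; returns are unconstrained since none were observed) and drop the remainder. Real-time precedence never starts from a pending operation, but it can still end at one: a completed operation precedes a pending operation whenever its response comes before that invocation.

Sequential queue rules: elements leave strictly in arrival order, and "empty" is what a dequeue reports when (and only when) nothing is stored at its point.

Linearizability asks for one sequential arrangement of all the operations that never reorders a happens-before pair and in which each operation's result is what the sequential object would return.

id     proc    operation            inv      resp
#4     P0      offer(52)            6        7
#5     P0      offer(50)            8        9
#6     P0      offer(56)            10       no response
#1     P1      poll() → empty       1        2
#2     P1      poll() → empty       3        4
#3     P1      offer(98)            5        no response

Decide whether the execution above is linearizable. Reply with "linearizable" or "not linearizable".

linearizable

a witness: #1, #2, #3, #4, #5
1. #1 poll() → empty, leaving queue <>
2. #2 poll() → empty, leaving queue <>
3. #3 offer(98) (pending, included), leaving queue <98>
4. #4 offer(52), leaving queue <98,52>
5. #5 offer(50), leaving queue <98,52,50>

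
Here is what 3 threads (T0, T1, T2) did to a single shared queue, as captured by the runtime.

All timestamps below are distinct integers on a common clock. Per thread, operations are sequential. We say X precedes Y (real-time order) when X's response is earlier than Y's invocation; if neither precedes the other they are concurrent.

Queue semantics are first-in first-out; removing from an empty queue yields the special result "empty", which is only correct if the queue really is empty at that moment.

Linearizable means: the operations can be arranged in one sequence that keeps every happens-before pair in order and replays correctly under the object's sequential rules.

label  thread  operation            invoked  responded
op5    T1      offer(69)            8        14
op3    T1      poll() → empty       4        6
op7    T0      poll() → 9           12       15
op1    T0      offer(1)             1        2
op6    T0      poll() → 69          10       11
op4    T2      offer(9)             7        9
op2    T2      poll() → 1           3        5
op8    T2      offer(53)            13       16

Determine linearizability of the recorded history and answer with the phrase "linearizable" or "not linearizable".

one valid linearization: op1, op2, op3, op5, op4, op6, op7, op8
step 1: op1 offer(1) — queue <1>
step 2: op2 poll() → 1 — queue <>
step 3: op3 poll() → empty — queue <>
step 4: op5 offer(69) — queue <69>
step 5: op4 offer(9) — queue <69,9>
step 6: op6 poll() → 69 — queue <9>
step 7: op7 poll() → 9 — queue <>
step 8: op8 offer(53) — queue <53>

linearizable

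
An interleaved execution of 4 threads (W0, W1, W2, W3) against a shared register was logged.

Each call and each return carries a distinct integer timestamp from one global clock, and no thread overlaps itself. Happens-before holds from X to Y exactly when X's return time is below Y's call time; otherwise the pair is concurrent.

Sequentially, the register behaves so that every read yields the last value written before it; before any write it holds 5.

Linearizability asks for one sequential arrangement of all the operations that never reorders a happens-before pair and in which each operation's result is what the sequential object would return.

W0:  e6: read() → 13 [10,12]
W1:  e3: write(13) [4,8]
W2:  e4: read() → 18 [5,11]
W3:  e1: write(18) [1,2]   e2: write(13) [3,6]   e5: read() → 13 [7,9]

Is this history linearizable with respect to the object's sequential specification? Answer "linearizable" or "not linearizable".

linearizable

witness order: e1, e4, e2, e3, e5, e6
1. e1 write(18), leaving value 18
2. e4 read() → 18, leaving value 18
3. e2 write(13), leaving value 13
4. e3 write(13), leaving value 13
5. e5 read() → 13, leaving value 13
6. e6 read() → 13, leaving value 13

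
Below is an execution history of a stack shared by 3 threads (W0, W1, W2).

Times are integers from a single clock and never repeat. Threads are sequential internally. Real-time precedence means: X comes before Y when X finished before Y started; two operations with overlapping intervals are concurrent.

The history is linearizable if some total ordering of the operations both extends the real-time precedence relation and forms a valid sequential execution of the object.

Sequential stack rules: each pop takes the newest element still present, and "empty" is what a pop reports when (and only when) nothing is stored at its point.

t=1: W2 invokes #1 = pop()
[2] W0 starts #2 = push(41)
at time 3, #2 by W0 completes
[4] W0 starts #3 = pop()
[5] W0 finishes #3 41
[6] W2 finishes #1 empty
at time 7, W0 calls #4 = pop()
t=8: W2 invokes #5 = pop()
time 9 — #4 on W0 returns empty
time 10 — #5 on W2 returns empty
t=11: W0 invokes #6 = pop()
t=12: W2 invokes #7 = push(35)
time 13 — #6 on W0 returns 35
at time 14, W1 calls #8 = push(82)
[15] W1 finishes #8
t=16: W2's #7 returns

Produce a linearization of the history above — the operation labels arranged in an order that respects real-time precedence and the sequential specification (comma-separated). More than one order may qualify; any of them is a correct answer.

1. #1 pop() → empty, leaving stack <>
2. #2 push(41), leaving stack <41>
3. #3 pop() → 41, leaving stack <>
4. #4 pop() → empty, leaving stack <>
5. #5 pop() → empty, leaving stack <>
6. #7 push(35), leaving stack <35>
7. #6 pop() → 35, leaving stack <>
8. #8 push(82), leaving stack <82>

#1, #2, #3, #4, #5, #7, #6, #8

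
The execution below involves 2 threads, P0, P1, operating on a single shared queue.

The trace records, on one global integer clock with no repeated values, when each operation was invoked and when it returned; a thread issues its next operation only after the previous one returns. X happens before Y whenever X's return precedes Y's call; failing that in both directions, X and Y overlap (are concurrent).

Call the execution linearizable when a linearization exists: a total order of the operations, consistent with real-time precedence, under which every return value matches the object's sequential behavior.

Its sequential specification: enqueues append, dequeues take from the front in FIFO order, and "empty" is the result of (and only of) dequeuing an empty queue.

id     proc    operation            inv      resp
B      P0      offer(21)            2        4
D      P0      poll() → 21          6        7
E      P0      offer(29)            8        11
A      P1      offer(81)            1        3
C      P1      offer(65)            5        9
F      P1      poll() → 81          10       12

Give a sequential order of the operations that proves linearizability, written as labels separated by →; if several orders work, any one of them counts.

B → A → C → D → E → F

after step 1 (B offer(21)): queue <21>
after step 2 (A offer(81)): queue <21,81>
after step 3 (C offer(65)): queue <21,81,65>
after step 4 (D poll() → 21): queue <81,65>
after step 5 (E offer(29)): queue <81,65,29>
after step 6 (F poll() → 81): queue <65,29>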